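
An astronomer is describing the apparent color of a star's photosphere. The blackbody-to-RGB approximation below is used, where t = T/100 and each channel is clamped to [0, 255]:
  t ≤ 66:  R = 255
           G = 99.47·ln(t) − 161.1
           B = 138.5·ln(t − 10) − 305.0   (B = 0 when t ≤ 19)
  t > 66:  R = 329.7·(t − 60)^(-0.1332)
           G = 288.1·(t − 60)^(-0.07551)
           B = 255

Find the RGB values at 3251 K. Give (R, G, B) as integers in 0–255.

t = 3251/100 = 32.51; the t ≤ 66 branch applies.
R = 255 by definition for t ≤ 66.
G = 99.47·ln 32.51 − 161.1 = 99.47·3.4815 − 161.1 = 185.210.
B = 138.5·ln(32.51 − 10) − 305.0 = 138.5·ln 22.51 − 305.0 = 138.5·3.1140 − 305.0 = 126.283.
Rounded: (255, 185, 126).

(255, 185, 126)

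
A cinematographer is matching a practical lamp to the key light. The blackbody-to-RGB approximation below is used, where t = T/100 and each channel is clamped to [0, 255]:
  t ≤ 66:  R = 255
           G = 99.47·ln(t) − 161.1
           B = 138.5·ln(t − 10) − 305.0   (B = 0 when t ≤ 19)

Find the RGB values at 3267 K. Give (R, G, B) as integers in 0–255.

(255, 186, 127)

t = 3267/100 = 32.67; the t ≤ 66 branch applies.
R = 255 by definition for t ≤ 66.
G = 99.47·ln 32.67 − 161.1 = 99.47·3.4865 − 161.1 = 185.698.
B = 138.5·ln(32.67 − 10) − 305.0 = 138.5·ln 22.67 − 305.0 = 138.5·3.1210 − 305.0 = 127.264.
Rounded: (255, 186, 127).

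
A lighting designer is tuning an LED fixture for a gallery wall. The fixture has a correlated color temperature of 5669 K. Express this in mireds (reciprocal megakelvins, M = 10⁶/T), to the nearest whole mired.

176 mireds

M = 10⁶ / 5669 = 176.398 → 176 mireds.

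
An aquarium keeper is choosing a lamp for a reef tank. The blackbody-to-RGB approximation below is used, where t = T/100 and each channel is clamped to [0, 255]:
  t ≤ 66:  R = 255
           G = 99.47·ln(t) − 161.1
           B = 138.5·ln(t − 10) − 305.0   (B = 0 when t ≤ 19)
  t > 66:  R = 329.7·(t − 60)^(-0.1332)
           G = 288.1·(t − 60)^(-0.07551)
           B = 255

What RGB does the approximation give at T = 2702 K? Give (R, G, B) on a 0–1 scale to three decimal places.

(1.000, 0.654, 0.343)

t = 2702/100 = 27.02; the t ≤ 66 branch applies.
R = 255 by definition for t ≤ 66.
G = 99.47·ln 27.02 − 161.1 = 99.47·3.2966 − 161.1 = 166.811.
B = 138.5·ln(27.02 − 10) − 305.0 = 138.5·ln 17.02 − 305.0 = 138.5·2.8344 − 305.0 = 87.563.
Dividing each by 255: (1.0000, 0.6542, 0.3434) → (1.000, 0.654, 0.343).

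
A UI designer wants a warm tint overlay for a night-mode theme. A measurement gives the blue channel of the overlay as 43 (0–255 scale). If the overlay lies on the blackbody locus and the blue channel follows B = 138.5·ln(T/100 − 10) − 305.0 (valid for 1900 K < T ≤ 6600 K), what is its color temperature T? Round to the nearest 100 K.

2200 K

ln(t − 10) = (43 + 305.0) / 138.5 = 2.5126.
t − 10 = e^2.5126 = 12.337, so t = 22.337.
T = 100·t = 2234 K → 2200 K to the nearest 100 K.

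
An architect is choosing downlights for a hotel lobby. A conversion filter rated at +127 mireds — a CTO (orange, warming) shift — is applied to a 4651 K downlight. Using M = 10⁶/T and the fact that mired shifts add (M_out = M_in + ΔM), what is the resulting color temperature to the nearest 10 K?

M_in = 10⁶/4651 = 215.01 mireds.
M_out = 215.01 + (+127) = 342.01 mireds.
T_out = 10⁶/342.01 = 2923.9 K → 2920 K.

2920 K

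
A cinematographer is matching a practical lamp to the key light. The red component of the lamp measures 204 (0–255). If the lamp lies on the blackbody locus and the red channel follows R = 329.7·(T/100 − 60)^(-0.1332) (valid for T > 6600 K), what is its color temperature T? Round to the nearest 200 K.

9600 K

(t − 60)^(-0.1332) = 204/329.7 = 0.61874.
t − 60 = 0.61874^(1/-0.1332) = 0.61874^(-7.508) = 36.748, so t = 96.748.
T = 100·t = 9675 K → 9600 K to the nearest 200 K.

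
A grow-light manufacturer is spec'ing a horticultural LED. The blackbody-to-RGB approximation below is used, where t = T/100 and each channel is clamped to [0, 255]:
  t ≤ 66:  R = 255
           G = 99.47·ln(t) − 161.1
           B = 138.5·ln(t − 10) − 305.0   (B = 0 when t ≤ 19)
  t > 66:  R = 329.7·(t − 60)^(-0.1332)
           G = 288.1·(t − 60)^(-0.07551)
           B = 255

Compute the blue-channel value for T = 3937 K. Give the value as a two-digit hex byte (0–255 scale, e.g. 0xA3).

t = 3937/100 = 39.37; the t ≤ 66 branch applies.
B = 138.5·ln(39.37 − 10) − 305.0 = 138.5·ln 29.37 − 305.0 = 138.5·3.3800 − 305.0 = 163.126.
Rounded: 163; in hex, 0xA3.

0xA3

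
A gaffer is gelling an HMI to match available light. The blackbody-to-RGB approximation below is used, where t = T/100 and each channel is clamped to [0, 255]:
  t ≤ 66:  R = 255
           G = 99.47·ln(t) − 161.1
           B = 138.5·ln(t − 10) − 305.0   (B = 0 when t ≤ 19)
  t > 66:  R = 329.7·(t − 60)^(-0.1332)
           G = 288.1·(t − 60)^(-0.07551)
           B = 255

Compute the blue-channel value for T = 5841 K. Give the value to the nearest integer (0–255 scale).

t = 5841/100 = 58.41; the t ≤ 66 branch applies.
B = 138.5·ln(58.41 − 10) − 305.0 = 138.5·ln 48.41 − 305.0 = 138.5·3.8797 − 305.0 = 232.339.
Rounded: 232.

232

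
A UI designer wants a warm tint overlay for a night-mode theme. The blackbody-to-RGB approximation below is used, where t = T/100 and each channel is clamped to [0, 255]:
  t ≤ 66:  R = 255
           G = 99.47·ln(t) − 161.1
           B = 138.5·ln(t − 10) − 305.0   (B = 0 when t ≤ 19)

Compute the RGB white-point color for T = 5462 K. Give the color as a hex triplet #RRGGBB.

#FFEDDD

t = 5462/100 = 54.62; the t ≤ 66 branch applies.
R = 255 by definition for t ≤ 66.
G = 99.47·ln 54.62 − 161.1 = 99.47·4.0004 − 161.1 = 236.820.
B = 138.5·ln(54.62 − 10) − 305.0 = 138.5·ln 44.62 − 305.0 = 138.5·3.7982 − 305.0 = 221.048.
Rounded: (255, 237, 221).
In hex: #FFEDDD.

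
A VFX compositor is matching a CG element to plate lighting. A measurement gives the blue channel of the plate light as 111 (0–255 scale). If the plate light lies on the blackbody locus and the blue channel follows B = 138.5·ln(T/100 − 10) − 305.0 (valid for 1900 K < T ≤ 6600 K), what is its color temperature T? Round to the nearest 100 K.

ln(t − 10) = (111 + 305.0) / 138.5 = 3.0036.
t − 10 = e^3.0036 = 20.158, so t = 30.158.
T = 100·t = 3016 K → 3000 K to the nearest 100 K.

3000 K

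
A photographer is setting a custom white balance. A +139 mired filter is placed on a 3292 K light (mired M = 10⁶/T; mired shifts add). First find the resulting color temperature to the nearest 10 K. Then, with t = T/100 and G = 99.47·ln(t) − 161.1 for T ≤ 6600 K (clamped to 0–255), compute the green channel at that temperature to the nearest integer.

149

M_in = 10⁶/3292 = 303.77; M_out = 303.77 + (+139) = 442.77.
T_out = 10⁶/442.77 = 2258.5 K → 2260 K; t = 22.6.
G = 99.47·ln 22.6 − 161.1 = 99.47·3.1179 − 161.1 = 149.042.
Rounded: 149.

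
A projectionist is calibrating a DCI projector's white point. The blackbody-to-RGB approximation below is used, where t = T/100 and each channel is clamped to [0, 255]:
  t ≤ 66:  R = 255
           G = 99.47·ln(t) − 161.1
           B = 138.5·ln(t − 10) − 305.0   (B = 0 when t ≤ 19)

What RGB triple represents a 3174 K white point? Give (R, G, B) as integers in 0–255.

(255, 183, 121)

t = 3174/100 = 31.74; the t ≤ 66 branch applies.
R = 255 by definition for t ≤ 66.
G = 99.47·ln 31.74 − 161.1 = 99.47·3.4576 − 161.1 = 182.825.
B = 138.5·ln(31.74 − 10) − 305.0 = 138.5·ln 21.74 − 305.0 = 138.5·3.0792 − 305.0 = 121.463.
Rounded: (255, 183, 121).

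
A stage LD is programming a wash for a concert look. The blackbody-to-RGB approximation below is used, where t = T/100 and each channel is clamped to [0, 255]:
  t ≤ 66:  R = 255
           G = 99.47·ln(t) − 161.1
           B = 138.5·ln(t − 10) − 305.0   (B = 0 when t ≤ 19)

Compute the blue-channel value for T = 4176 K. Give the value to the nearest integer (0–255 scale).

t = 4176/100 = 41.76; the t ≤ 66 branch applies.
B = 138.5·ln(41.76 − 10) − 305.0 = 138.5·ln 31.76 − 305.0 = 138.5·3.4582 − 305.0 = 173.962.
Rounded: 174.

174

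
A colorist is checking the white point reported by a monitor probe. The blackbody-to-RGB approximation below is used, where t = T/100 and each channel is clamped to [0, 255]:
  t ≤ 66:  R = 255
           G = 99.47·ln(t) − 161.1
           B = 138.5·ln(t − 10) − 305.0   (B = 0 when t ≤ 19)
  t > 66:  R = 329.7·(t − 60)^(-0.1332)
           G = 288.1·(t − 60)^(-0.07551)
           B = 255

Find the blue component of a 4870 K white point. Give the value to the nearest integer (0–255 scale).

201

t = 4870/100 = 48.7; the t ≤ 66 branch applies.
B = 138.5·ln(48.7 − 10) − 305.0 = 138.5·ln 38.7 − 305.0 = 138.5·3.6558 − 305.0 = 201.334.
Rounded: 201.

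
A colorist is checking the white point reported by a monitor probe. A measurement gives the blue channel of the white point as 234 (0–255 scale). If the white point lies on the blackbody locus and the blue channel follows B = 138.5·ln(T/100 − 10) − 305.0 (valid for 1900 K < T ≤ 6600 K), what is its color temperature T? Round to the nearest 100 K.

5900 K

ln(t − 10) = (234 + 305.0) / 138.5 = 3.8917.
t − 10 = e^3.8917 = 48.994, so t = 58.994.
T = 100·t = 5899 K → 5900 K to the nearest 100 K.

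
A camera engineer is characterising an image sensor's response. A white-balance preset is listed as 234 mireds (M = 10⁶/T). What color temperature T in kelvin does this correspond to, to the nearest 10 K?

4270 K

T = 10⁶ / 234 = 4273.50 K → 4270 K.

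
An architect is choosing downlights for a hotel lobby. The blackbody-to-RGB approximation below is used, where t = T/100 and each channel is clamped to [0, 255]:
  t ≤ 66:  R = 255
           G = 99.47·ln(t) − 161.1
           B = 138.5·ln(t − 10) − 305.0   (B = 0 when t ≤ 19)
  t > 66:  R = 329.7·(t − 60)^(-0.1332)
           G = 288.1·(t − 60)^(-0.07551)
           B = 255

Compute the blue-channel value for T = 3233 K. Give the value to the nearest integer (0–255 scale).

t = 3233/100 = 32.33; the t ≤ 66 branch applies.
B = 138.5·ln(32.33 − 10) − 305.0 = 138.5·ln 22.33 − 305.0 = 138.5·3.1059 − 305.0 = 125.171.
Rounded: 125.

125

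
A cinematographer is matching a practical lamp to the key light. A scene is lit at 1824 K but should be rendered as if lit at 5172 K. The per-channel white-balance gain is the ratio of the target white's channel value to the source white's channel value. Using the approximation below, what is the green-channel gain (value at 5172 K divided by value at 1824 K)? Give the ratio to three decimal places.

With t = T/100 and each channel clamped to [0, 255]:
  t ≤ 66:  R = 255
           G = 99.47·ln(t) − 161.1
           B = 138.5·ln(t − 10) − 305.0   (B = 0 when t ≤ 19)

1.812

At 1824 K (t = 18.24):
  G = 99.47·ln 18.24 − 161.1 = 99.47·2.9036 − 161.1 = 127.723.
At 5172 K (t = 51.72):
  G = 99.47·ln 51.72 − 161.1 = 99.47·3.9458 − 161.1 = 231.393.
Gain = 231.393 / 127.723 = 1.8117 → 1.812.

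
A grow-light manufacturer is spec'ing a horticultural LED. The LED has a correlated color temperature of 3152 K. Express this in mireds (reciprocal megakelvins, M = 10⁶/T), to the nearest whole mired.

317 mireds

M = 10⁶ / 3152 = 317.259 → 317 mireds.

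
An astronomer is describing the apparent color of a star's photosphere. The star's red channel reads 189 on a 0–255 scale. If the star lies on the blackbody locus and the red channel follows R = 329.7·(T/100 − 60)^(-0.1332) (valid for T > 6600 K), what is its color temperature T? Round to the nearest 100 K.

12500 K

(t − 60)^(-0.1332) = 189/329.7 = 0.57325.
t − 60 = 0.57325^(1/-0.1332) = 0.57325^(-7.508) = 65.199, so t = 125.199.
T = 100·t = 12520 K → 12500 K to the nearest 100 K.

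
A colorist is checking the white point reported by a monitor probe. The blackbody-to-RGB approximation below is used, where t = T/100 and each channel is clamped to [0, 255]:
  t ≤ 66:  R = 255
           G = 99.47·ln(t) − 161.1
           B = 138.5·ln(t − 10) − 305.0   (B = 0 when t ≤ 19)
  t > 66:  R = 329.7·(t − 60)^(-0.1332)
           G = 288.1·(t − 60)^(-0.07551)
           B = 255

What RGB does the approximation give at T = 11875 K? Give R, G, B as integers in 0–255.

t = 11875/100 = 118.75; the t > 66 branch applies.
R = 329.7·(118.75 − 60)^(-0.1332) = 329.7·58.75^(-0.1332) = 329.7·0.58126 = 191.640.
G = 288.1·(118.75 − 60)^(-0.07551) = 288.1·58.75^(-0.07551) = 288.1·0.73523 = 211.819.
B = 255 by definition for t > 66.
Rounded: (192, 212, 255).

R=192, G=212, B=255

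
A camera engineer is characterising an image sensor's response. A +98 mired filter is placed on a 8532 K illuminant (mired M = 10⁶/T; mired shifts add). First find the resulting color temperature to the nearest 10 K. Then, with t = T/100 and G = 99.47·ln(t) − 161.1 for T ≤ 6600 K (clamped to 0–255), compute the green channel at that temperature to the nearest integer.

M_in = 10⁶/8532 = 117.21; M_out = 117.21 + (+98) = 215.21.
T_out = 10⁶/215.21 = 4646.7 K → 4650 K; t = 46.5.
G = 99.47·ln 46.5 − 161.1 = 99.47·3.8395 − 161.1 = 220.810.
Rounded: 221.

221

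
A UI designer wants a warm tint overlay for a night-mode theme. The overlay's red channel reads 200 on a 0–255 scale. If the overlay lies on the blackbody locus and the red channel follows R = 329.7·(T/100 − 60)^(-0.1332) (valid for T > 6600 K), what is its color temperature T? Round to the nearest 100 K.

(t − 60)^(-0.1332) = 200/329.7 = 0.60661.
t − 60 = 0.60661^(1/-0.1332) = 0.60661^(-7.508) = 42.638, so t = 102.638.
T = 100·t = 10264 K → 10300 K to the nearest 100 K.

10300 K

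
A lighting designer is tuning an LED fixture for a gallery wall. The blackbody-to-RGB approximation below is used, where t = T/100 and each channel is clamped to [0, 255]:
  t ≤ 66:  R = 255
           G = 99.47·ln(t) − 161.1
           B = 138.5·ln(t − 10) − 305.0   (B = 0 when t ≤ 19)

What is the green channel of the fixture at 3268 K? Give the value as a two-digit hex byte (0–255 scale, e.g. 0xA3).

0xBA

t = 3268/100 = 32.68; the t ≤ 66 branch applies.
G = 99.47·ln 32.68 − 161.1 = 99.47·3.4868 − 161.1 = 185.728.
Rounded: 186; in hex, 0xBA.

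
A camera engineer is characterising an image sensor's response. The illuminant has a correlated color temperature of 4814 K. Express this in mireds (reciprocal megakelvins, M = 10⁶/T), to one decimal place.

M = 10⁶ / 4814 = 207.727 → 207.7 mireds.

207.7 mireds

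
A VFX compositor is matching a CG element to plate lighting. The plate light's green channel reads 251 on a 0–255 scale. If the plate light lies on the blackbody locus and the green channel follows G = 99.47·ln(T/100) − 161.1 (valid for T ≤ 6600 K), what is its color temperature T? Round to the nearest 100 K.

ln t = (251 + 161.1) / 99.47 = 4.1430.
t = e^4.1430 = 62.989.
T = 100·t = 6299 K → 6300 K to the nearest 100 K.

6300 K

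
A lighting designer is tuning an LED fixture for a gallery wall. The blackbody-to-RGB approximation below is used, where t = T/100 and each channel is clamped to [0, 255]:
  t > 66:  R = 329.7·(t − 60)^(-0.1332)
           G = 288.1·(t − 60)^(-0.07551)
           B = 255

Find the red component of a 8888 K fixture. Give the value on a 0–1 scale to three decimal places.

t = 8888/100 = 88.88; the t > 66 branch applies.
R = 329.7·(88.88 − 60)^(-0.1332) = 329.7·28.88^(-0.1332) = 329.7·0.63892 = 210.653.
On a 0–1 scale: 210.653/255 = 0.8261 → 0.826.

0.826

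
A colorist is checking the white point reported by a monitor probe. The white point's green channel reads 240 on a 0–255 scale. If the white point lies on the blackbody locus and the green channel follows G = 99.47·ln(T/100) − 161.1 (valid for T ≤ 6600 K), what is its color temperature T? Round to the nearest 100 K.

ln t = (240 + 161.1) / 99.47 = 4.0324.
t = e^4.0324 = 56.394.
T = 100·t = 5639 K → 5600 K to the nearest 100 K.

5600 K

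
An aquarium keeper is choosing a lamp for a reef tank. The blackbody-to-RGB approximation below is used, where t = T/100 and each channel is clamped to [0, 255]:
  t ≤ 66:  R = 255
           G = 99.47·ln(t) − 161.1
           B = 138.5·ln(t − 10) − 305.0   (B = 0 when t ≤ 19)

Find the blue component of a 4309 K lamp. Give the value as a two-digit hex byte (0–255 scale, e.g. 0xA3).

t = 4309/100 = 43.09; the t ≤ 66 branch applies.
B = 138.5·ln(43.09 − 10) − 305.0 = 138.5·ln 33.09 − 305.0 = 138.5·3.4992 − 305.0 = 179.644.
Rounded: 180; in hex, 0xB4.

0xB4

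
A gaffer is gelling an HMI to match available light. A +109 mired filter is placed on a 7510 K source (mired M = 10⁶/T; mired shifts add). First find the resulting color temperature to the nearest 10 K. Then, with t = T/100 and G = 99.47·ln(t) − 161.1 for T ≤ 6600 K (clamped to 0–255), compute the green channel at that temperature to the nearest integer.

209

M_in = 10⁶/7510 = 133.16; M_out = 133.16 + (+109) = 242.16.
T_out = 10⁶/242.16 = 4129.6 K → 4130 K; t = 41.3.
G = 99.47·ln 41.3 − 161.1 = 99.47·3.7209 − 161.1 = 209.014.
Rounded: 209.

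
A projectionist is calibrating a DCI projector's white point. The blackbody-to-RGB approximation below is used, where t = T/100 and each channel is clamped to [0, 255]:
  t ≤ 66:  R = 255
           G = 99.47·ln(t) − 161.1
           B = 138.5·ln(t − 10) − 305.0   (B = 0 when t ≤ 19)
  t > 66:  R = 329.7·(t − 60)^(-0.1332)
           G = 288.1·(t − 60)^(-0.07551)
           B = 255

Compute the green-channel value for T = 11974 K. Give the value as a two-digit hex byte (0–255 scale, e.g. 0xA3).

t = 11974/100 = 119.74; the t > 66 branch applies.
G = 288.1·(119.74 − 60)^(-0.07551) = 288.1·59.74^(-0.07551) = 288.1·0.73430 = 211.552.
Rounded: 212; in hex, 0xD4.

0xD4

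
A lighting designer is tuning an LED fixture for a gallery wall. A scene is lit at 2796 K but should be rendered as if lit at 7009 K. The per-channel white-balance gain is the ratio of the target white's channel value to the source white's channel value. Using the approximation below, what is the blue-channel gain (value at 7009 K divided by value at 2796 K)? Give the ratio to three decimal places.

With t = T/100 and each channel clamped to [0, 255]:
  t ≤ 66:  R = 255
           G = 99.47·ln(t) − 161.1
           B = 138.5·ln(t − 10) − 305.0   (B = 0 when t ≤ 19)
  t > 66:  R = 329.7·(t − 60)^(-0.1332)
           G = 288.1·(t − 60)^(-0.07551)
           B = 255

At 2796 K (t = 27.96):
  B = 138.5·ln(27.96 − 10) − 305.0 = 138.5·ln 17.96 − 305.0 = 138.5·2.8881 − 305.0 = 95.008.
At 7009 K (t = 70.09):
  B = 255 by definition for t > 66.
Gain = 255.000 / 95.008 = 2.6840 → 2.684.

2.684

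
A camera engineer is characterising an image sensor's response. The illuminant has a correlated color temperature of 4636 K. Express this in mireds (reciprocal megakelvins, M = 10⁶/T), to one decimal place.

M = 10⁶ / 4636 = 215.703 → 215.7 mireds.

215.7 mireds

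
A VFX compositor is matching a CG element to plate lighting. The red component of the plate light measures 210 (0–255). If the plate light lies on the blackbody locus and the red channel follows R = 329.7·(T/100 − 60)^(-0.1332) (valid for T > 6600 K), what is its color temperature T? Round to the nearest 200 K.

(t − 60)^(-0.1332) = 210/329.7 = 0.63694.
t − 60 = 0.63694^(1/-0.1332) = 0.63694^(-7.508) = 29.561, so t = 89.561.
T = 100·t = 8956 K → 9000 K to the nearest 200 K.

9000 K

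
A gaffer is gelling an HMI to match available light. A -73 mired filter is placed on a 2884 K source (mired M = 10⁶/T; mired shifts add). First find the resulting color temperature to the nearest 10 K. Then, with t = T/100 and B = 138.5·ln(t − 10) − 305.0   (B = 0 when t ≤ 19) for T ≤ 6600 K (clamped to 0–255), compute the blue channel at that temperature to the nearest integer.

M_in = 10⁶/2884 = 346.74; M_out = 346.74 + (-73) = 273.74.
T_out = 10⁶/273.74 = 3653.1 K → 3650 K; t = 36.5.
B = 138.5·ln(36.5 − 10) − 305.0 = 138.5·ln 26.5 − 305.0 = 138.5·3.2771 − 305.0 = 148.885.
Rounded: 149.

149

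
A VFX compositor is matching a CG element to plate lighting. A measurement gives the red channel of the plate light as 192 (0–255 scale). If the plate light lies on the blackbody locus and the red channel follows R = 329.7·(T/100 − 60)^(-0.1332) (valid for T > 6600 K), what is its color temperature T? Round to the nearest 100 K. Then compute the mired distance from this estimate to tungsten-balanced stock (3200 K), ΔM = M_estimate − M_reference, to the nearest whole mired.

-228 mireds

(t − 60)^(-0.1332) = 192/329.7 = 0.58235.
t − 60 = 0.58235^(1/-0.1332) = 0.58235^(-7.508) = 57.929, so t = 117.929.
T = 100·t = 11793 K → 11800 K to the nearest 100 K.
M_estimate = 10⁶/11800 = 84.75; M_reference = 10⁶/3200 = 312.50.
ΔM = 84.75 − 312.50 = -227.75 → -228 mireds.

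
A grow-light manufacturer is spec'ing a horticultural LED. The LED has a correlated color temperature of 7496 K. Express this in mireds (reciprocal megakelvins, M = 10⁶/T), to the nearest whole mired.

M = 10⁶ / 7496 = 133.404 → 133 mireds.

133 mireds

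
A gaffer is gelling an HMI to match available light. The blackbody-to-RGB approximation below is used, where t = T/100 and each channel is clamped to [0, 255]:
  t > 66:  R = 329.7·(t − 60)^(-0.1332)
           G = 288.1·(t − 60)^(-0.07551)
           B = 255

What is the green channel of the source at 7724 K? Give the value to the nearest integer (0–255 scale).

232

t = 7724/100 = 77.24; the t > 66 branch applies.
G = 288.1·(77.24 − 60)^(-0.07551) = 288.1·17.24^(-0.07551) = 288.1·0.80655 = 232.366.
Rounded: 232.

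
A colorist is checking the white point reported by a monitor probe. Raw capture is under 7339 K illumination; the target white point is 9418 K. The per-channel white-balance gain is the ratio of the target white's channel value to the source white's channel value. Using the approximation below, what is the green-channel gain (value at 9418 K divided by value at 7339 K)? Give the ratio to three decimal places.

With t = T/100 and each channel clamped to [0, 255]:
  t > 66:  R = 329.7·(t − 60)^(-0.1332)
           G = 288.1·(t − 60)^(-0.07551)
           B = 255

0.932

At 7339 K (t = 73.39):
  G = 288.1·(73.39 − 60)^(-0.07551) = 288.1·13.39^(-0.07551) = 288.1·0.82209 = 236.843.
At 9418 K (t = 94.18):
  G = 288.1·(94.18 − 60)^(-0.07551) = 288.1·34.18^(-0.07551) = 288.1·0.76592 = 220.662.
Gain = 220.662 / 236.843 = 0.9317 → 0.932.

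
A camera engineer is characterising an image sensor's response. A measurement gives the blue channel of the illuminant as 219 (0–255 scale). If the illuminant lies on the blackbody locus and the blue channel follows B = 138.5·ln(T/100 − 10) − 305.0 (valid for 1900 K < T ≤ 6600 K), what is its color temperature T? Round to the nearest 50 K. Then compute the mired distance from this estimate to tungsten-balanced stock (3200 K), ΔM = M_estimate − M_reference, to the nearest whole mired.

ln(t − 10) = (219 + 305.0) / 138.5 = 3.7834.
t − 10 = e^3.7834 = 43.965, so t = 53.965.
T = 100·t = 5396 K → 5400 K to the nearest 50 K.
M_estimate = 10⁶/5400 = 185.19; M_reference = 10⁶/3200 = 312.50.
ΔM = 185.19 − 312.50 = -127.31 → -127 mireds.

-127 mireds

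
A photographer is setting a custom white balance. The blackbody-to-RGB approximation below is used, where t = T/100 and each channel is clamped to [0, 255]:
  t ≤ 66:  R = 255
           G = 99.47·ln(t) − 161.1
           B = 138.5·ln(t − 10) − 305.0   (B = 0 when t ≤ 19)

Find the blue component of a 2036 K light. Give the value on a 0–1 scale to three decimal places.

t = 2036/100 = 20.36; the t ≤ 66 branch applies.
B = 138.5·ln(20.36 − 10) − 305.0 = 138.5·ln 10.36 − 305.0 = 138.5·2.3380 − 305.0 = 18.806.
On a 0–1 scale: 18.806/255 = 0.0738 → 0.074.

0.074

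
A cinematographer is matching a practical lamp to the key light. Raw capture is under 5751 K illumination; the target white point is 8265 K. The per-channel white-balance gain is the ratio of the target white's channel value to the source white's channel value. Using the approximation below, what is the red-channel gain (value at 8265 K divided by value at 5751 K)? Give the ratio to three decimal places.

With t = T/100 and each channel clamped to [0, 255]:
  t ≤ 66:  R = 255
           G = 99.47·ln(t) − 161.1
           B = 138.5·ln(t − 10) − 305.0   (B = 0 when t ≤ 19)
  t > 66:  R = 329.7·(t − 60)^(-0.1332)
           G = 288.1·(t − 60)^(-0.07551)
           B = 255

0.853

At 5751 K (t = 57.51):
  R = 255 by definition for t ≤ 66.
At 8265 K (t = 82.65):
  R = 329.7·(82.65 − 60)^(-0.1332) = 329.7·22.65^(-0.1332) = 329.7·0.65994 = 217.582.
Gain = 217.582 / 255.000 = 0.8533 → 0.853.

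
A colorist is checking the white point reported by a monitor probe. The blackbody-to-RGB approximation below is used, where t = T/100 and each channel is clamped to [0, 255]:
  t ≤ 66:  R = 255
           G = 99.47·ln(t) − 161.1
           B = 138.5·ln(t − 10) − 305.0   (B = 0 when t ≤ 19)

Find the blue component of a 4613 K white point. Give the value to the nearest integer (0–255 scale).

192

t = 4613/100 = 46.13; the t ≤ 66 branch applies.
B = 138.5·ln(46.13 − 10) − 305.0 = 138.5·ln 36.13 − 305.0 = 138.5·3.5871 − 305.0 = 191.817.
Rounded: 192.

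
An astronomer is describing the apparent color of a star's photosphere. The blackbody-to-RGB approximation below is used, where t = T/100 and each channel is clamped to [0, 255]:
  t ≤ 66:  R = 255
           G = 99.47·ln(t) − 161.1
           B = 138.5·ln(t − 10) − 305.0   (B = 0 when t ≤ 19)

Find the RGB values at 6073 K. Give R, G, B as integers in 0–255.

R=255, G=247, B=239

t = 6073/100 = 60.73; the t ≤ 66 branch applies.
R = 255 by definition for t ≤ 66.
G = 99.47·ln 60.73 − 161.1 = 99.47·4.1064 − 161.1 = 247.367.
B = 138.5·ln(60.73 − 10) − 305.0 = 138.5·ln 50.73 − 305.0 = 138.5·3.9265 − 305.0 = 238.823.
Rounded: (255, 247, 239).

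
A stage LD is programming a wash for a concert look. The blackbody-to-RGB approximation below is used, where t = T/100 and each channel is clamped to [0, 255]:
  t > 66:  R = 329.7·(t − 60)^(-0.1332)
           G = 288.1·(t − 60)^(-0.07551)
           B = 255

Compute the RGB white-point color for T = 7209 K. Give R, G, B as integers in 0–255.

R=237, G=239, B=255

t = 7209/100 = 72.09; the t > 66 branch applies.
R = 329.7·(72.09 − 60)^(-0.1332) = 329.7·12.09^(-0.1332) = 329.7·0.71750 = 236.559.
G = 288.1·(72.09 − 60)^(-0.07551) = 288.1·12.09^(-0.07551) = 288.1·0.82845 = 238.676.
B = 255 by definition for t > 66.
Rounded: (237, 239, 255).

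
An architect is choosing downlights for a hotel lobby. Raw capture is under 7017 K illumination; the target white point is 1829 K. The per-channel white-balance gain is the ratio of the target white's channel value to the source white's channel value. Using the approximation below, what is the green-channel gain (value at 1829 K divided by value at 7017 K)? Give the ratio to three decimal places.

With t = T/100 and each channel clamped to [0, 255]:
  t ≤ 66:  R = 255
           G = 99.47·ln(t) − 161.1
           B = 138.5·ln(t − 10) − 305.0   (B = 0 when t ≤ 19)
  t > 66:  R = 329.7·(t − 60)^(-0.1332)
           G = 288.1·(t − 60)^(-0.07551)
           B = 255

0.529

At 7017 K (t = 70.17):
  G = 288.1·(70.17 − 60)^(-0.07551) = 288.1·10.17^(-0.07551) = 288.1·0.83934 = 241.813.
At 1829 K (t = 18.29):
  G = 99.47·ln 18.29 − 161.1 = 99.47·2.9064 − 161.1 = 127.995.
Gain = 127.995 / 241.813 = 0.5293 → 0.529.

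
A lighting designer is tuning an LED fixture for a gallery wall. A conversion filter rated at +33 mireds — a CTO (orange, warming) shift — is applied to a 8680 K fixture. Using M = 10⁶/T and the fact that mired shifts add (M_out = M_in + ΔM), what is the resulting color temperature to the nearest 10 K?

M_in = 10⁶/8680 = 115.21 mireds.
M_out = 115.21 + (+33) = 148.21 mireds.
T_out = 10⁶/148.21 = 6747.3 K → 6750 K.

6750 K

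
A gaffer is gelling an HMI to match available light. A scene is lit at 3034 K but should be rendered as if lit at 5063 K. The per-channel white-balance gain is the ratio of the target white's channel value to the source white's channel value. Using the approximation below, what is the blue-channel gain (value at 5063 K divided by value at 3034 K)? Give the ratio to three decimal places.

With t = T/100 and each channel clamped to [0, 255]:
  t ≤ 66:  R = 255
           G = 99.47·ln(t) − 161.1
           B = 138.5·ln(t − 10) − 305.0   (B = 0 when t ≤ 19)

At 3034 K (t = 30.34):
  B = 138.5·ln(30.34 − 10) − 305.0 = 138.5·ln 20.34 − 305.0 = 138.5·3.0126 − 305.0 = 112.244.
At 5063 K (t = 50.63):
  B = 138.5·ln(50.63 − 10) − 305.0 = 138.5·ln 40.63 − 305.0 = 138.5·3.7045 − 305.0 = 208.074.
Gain = 208.074 / 112.244 = 1.8538 → 1.854.

1.854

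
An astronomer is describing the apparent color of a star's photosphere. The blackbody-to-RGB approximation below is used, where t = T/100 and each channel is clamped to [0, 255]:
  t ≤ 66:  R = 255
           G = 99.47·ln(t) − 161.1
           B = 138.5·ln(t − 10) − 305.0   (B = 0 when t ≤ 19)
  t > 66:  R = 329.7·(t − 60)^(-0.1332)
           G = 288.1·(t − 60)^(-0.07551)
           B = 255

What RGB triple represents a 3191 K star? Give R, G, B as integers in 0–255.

R=255, G=183, B=123

t = 3191/100 = 31.91; the t ≤ 66 branch applies.
R = 255 by definition for t ≤ 66.
G = 99.47·ln 31.91 − 161.1 = 99.47·3.4629 − 161.1 = 183.357.
B = 138.5·ln(31.91 − 10) − 305.0 = 138.5·ln 21.91 − 305.0 = 138.5·3.0869 − 305.0 = 122.542.
Rounded: (255, 183, 123).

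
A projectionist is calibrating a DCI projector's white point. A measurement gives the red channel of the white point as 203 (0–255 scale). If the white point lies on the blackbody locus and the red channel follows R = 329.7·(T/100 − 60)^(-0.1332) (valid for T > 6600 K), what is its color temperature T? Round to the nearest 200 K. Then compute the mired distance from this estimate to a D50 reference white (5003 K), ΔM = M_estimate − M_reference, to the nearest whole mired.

-98 mireds

(t − 60)^(-0.1332) = 203/329.7 = 0.61571.
t − 60 = 0.61571^(1/-0.1332) = 0.61571^(-7.508) = 38.129, so t = 98.129.
T = 100·t = 9813 K → 9800 K to the nearest 200 K.
M_estimate = 10⁶/9800 = 102.04; M_reference = 10⁶/5003 = 199.88.
ΔM = 102.04 − 199.88 = -97.84 → -98 mireds.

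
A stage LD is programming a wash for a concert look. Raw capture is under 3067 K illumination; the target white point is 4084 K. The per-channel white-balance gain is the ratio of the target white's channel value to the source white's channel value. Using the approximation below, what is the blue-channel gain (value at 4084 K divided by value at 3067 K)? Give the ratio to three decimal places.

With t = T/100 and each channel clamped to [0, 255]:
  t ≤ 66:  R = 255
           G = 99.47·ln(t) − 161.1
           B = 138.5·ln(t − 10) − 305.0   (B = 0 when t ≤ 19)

1.484

At 3067 K (t = 30.67):
  B = 138.5·ln(30.67 − 10) − 305.0 = 138.5·ln 20.67 − 305.0 = 138.5·3.0287 − 305.0 = 114.473.
At 4084 K (t = 40.84):
  B = 138.5·ln(40.84 − 10) − 305.0 = 138.5·ln 30.84 − 305.0 = 138.5·3.4288 − 305.0 = 169.891.
Gain = 169.891 / 114.473 = 1.4841 → 1.484.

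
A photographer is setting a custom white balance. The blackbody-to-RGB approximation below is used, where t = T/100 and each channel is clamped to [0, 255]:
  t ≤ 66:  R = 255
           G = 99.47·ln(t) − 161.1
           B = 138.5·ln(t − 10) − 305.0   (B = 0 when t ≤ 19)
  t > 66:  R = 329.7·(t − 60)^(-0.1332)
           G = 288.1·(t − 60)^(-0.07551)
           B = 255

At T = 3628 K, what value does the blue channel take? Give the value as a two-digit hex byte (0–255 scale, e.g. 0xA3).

t = 3628/100 = 36.28; the t ≤ 66 branch applies.
B = 138.5·ln(36.28 − 10) − 305.0 = 138.5·ln 26.28 − 305.0 = 138.5·3.2688 − 305.0 = 147.730.
Rounded: 148; in hex, 0x94.

0x94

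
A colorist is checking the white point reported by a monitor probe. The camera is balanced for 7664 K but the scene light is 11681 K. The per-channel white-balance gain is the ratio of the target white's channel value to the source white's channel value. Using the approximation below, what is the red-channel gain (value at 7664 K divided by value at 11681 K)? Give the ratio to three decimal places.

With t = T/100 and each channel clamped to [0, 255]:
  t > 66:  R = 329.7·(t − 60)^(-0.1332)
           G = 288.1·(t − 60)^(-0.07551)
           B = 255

1.178

At 11681 K (t = 116.81):
  R = 329.7·(116.81 − 60)^(-0.1332) = 329.7·56.81^(-0.1332) = 329.7·0.58386 = 192.499.
At 7664 K (t = 76.64):
  R = 329.7·(76.64 − 60)^(-0.1332) = 329.7·16.64^(-0.1332) = 329.7·0.68761 = 226.705.
Gain = 226.705 / 192.499 = 1.1777 → 1.178.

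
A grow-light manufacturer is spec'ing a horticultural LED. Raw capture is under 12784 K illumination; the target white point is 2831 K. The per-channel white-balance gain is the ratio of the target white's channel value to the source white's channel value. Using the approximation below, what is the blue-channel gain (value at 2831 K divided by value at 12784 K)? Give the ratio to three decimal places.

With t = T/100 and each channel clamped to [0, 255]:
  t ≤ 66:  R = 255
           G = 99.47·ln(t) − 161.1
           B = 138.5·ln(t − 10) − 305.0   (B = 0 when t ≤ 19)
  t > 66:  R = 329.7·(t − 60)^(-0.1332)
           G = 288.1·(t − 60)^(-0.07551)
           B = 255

0.383

At 12784 K (t = 127.84):
  B = 255 by definition for t > 66.
At 2831 K (t = 28.31):
  B = 138.5·ln(28.31 − 10) − 305.0 = 138.5·ln 18.31 − 305.0 = 138.5·2.9074 − 305.0 = 97.681.
Gain = 97.681 / 255.000 = 0.3831 → 0.383.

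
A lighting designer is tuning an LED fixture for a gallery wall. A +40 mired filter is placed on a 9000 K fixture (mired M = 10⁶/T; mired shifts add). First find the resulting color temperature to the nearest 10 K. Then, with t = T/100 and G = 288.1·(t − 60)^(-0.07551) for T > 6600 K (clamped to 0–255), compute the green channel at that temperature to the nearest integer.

M_in = 10⁶/9000 = 111.11; M_out = 111.11 + (+40) = 151.11.
T_out = 10⁶/151.11 = 6617.6 K → 6620 K; t = 66.2.
G = 288.1·(66.2 − 60)^(-0.07551) = 288.1·6.2^(-0.07551) = 288.1·0.87130 = 251.021.
Rounded: 251.

251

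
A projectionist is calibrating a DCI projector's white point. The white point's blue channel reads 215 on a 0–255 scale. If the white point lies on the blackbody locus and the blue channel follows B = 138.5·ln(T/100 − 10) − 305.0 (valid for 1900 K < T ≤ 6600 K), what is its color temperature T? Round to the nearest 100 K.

5300 K

ln(t − 10) = (215 + 305.0) / 138.5 = 3.7545.
t − 10 = e^3.7545 = 42.713, so t = 52.713.
T = 100·t = 5271 K → 5300 K to the nearest 100 K.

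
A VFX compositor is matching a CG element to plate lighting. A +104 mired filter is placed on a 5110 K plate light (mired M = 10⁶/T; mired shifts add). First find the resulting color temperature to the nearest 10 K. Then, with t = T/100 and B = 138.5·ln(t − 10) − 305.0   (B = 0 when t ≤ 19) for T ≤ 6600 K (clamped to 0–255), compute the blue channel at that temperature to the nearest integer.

132

M_in = 10⁶/5110 = 195.69; M_out = 195.69 + (+104) = 299.69.
T_out = 10⁶/299.69 = 3336.7 K → 3340 K; t = 33.4.
B = 138.5·ln(33.4 − 10) − 305.0 = 138.5·ln 23.4 − 305.0 = 138.5·3.1527 − 305.0 = 131.654.
Rounded: 132.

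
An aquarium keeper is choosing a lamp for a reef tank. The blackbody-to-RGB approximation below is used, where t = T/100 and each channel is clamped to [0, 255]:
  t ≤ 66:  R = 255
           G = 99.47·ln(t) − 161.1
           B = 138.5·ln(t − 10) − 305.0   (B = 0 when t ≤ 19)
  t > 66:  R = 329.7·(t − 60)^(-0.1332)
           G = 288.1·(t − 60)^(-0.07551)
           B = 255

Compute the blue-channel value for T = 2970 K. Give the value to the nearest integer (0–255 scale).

108

t = 2970/100 = 29.7; the t ≤ 66 branch applies.
B = 138.5·ln(29.7 − 10) − 305.0 = 138.5·ln 19.7 − 305.0 = 138.5·2.9806 − 305.0 = 107.816.
Rounded: 108.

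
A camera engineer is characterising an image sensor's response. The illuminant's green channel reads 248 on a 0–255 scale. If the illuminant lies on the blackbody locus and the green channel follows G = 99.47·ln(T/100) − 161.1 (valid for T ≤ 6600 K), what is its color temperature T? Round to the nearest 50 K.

6100 K

ln t = (248 + 161.1) / 99.47 = 4.1128.
t = e^4.1128 = 61.117.
T = 100·t = 6112 K → 6100 K to the nearest 50 K.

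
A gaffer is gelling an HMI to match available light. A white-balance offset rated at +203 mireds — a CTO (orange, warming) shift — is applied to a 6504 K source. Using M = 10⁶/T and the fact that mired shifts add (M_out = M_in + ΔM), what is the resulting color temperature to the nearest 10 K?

M_in = 10⁶/6504 = 153.75 mireds.
M_out = 153.75 + (+203) = 356.75 mireds.
T_out = 10⁶/356.75 = 2803.1 K → 2800 K.

2800 K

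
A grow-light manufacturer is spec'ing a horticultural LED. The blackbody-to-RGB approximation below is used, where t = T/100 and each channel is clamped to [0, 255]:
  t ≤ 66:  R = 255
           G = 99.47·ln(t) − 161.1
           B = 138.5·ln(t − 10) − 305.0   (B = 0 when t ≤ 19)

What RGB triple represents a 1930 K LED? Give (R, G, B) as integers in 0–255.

t = 1930/100 = 19.3; the t ≤ 66 branch applies.
R = 255 by definition for t ≤ 66.
G = 99.47·ln 19.3 − 161.1 = 99.47·2.9601 − 161.1 = 133.342.
B = 138.5·ln(19.3 − 10) − 305.0 = 138.5·ln 9.3 − 305.0 = 138.5·2.2300 − 305.0 = 3.857.
Rounded: (255, 133, 4).

(255, 133, 4)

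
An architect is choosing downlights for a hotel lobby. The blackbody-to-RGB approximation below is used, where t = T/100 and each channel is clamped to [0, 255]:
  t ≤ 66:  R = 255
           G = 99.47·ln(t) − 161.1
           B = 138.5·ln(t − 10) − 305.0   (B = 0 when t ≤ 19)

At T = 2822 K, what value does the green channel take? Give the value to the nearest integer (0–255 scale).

171

t = 2822/100 = 28.22; the t ≤ 66 branch applies.
G = 99.47·ln 28.22 − 161.1 = 99.47·3.3400 − 161.1 = 171.133.
Rounded: 171.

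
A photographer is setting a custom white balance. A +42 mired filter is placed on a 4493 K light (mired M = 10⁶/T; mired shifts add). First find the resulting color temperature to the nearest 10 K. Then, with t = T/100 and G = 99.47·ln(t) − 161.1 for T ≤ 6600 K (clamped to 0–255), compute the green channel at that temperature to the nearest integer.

200

M_in = 10⁶/4493 = 222.57; M_out = 222.57 + (+42) = 264.57.
T_out = 10⁶/264.57 = 3779.7 K → 3780 K; t = 37.8.
G = 99.47·ln 37.8 − 161.1 = 99.47·3.6323 − 161.1 = 200.206.
Rounded: 200.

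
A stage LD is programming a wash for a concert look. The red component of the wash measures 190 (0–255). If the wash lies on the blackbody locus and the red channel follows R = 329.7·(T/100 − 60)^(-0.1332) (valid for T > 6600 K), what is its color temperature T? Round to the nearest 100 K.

12300 K

(t − 60)^(-0.1332) = 190/329.7 = 0.57628.
t − 60 = 0.57628^(1/-0.1332) = 0.57628^(-7.508) = 62.667, so t = 122.667.
T = 100·t = 12267 K → 12300 K to the nearest 100 K.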